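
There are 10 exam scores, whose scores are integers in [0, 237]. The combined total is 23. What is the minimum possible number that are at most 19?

If only k of them are at most 19, the other 10 − k are at least 20, so the total is at least (10 − k)·20 + k·0.
This is ≤ 23, so (10 − k)·20 + 0k ≤ 23, which gives k ≥ 9.
Exactly 9 works: 9 values at 0 and 1 at 20 total 20; raise one of the low values by 3 (still ≤ 19) to hit 23.

9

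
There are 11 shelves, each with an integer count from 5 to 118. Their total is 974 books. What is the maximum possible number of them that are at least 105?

9

Suppose k of them are at least 105. Those contribute at least 105 each and the other 11 − k at least 5 each.
So the total is at least 105k + 5(11 − k) = 55 + 100k. This must be ≤ 974, giving k ≤ 9.
k = 9 is achieved by 9 values at 105 and 2 at 5, total 955; add 19 to one value (staying below 105) to reach 974.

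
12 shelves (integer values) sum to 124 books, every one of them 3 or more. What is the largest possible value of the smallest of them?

10

The average is 124/12 < 11, so some value is ≤ 10.
Achievable: 8 of them at 10 and 4 at 11 total 124.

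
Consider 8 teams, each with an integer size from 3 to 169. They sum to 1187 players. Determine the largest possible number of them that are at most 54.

Suppose k of them are at most 54. Those contribute at most 54 each and the rest at most 169 each.
So the total is at most 54k + 169(8 − k) = 1352 − 115k. This must still be ≥ 1187, so k ≤ 1.
k = 1 is achieved by 1 value at 54 and 7 at 169, total 1237; lower one of the 169's by 50 (still > 54) to reach 1187.

1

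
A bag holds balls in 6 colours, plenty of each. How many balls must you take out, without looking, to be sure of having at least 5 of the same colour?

25

You could draw 4 of every colour without reaching 5 of any — 24 in all.
One more forces 5 of some colour, so 24 + 1 = 25.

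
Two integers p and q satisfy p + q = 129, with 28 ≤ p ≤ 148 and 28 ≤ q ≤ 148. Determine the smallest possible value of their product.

For a fixed sum, pq is smallest when p and q are as far apart as possible.
The extreme feasible split is p = 28, q = 101, giving pq = 2828.

2828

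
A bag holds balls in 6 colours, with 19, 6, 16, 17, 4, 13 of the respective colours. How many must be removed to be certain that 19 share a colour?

In the worst case you take as many as possible of each colour without reaching 19: 18 + 6 + 16 + 17 + 4 + 13 = 74.
The next one must give 19 of some colour, so 74 + 1 = 75.

75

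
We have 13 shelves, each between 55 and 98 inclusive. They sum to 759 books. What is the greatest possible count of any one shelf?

98

To make one shelf as large as possible, make the other 12 as small as possible.
The other 12 contribute at least 12 × 55 = 660, leaving at most 759 − 660 = 99.
But each shelf is capped at 98, so the maximum is 98.
Achievable: one at 98 and the other 12 totalling 661, which fits since 12 × 55 ≤ 661 ≤ 12 × 98.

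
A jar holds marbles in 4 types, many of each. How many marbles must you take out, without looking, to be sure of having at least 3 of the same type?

9

You could draw 2 of every type without reaching 3 of any — 8 in all.
One more forces 3 of some type, so 8 + 1 = 9.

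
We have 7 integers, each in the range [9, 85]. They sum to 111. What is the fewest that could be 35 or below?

If only k of them are at most 35, the other 7 − k are at least 36, so the total is at least (7 − k)·36 + k·9.
This is ≤ 111, so (7 − k)·36 + 9k ≤ 111, which gives k ≥ 6.
Exactly 6 works: 6 values at 9 and 1 at 36 total 90; raise one of the low values by 21 (still ≤ 35) to hit 111.

6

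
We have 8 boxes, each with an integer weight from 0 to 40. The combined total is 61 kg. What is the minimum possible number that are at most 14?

4

Each value above 14 is at least 15, contributing at least 15 − 0 = 15 above the floor 0.
The sum exceeds the floor total 0 by 61, so at most ⌊61/15⌋ = 4 exceed 14, and at least 4 are ≤ 14.
Exactly 4 works: 4 values at 0 and 4 at 15 total 60; raise one of the low values by 1 (still ≤ 14) to hit 61.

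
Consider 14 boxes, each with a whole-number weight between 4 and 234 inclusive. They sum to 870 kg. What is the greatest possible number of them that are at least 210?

If k of the values are ≥ 210, the total is ≥ 210k + 4(14 − k).
Setting 210k + 4(14 − k) ≤ 870 gives 206k ≤ 814, so k ≤ 3.
k = 3 is achieved by 3 values at 210 and 11 at 4, total 674; add 196 to one value (staying below 210) to reach 870.

3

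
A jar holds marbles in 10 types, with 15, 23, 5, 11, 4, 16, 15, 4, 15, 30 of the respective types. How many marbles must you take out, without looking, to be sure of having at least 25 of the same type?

133

In the worst case you take as many as possible of each type without reaching 25: 15 + 23 + 5 + 11 + 4 + 16 + 15 + 4 + 15 + 24 = 132.
The next one must give 25 of some type, so 132 + 1 = 133.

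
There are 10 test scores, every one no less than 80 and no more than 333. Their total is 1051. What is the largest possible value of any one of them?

Maximizing one value means minimizing the remaining 9.
The other 9 contribute at least 9 × 80 = 720, leaving at most 1051 − 720 = 331.
Since 331 ≤ 333, this is achievable: one at 331 and 9 at 80.

331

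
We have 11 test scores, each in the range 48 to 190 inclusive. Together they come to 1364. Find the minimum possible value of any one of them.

Minimizing one value means maximizing the remaining 10.
The other 10 can take up 10 × 190 = 1900 ≥ 1364 − 48, so one score can sit at its floor of 48.
Achievable: one at 48 and the other 10 totalling 1316, which fits since 10 × 48 ≤ 1316 ≤ 10 × 190.

48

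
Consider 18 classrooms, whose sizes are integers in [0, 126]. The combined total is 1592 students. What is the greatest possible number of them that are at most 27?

6

Each value at 27 or below falls at least 126 − 27 = 99 short of the ceiling 126.
The ceiling total is 18 × 126 = 2268, and we need 1592, so at most ⌊(2268 − 1592)/99⌋ = 6 can be that low.
k = 6 is achieved by 6 values at 27 and 12 at 126, total 1674; lower one of the 126's by 82 (still > 27) to reach 1592.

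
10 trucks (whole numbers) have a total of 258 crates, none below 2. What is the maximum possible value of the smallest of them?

If every one of the 10 were at least 26, the total would be at least 10 × 26 = 260 > 258.
Equality holds with 2 values of 25 and 8 values of 26.

25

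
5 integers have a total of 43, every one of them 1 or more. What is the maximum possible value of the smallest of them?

8

If every one of the 5 were at least 9, the total would be at least 5 × 9 = 45 > 43.
Achievable: 2 of them at 8 and 3 at 9 total 43.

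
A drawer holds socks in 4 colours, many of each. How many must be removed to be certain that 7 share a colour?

In the worst case you draw 6 of each of the 4 colours: 4 × 6 = 24.
One more forces 7 of some colour, so 24 + 1 = 25.

25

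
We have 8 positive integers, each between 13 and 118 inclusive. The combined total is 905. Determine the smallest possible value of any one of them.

Minimizing one value means maximizing the remaining 7.
The other 7 contribute at most 7 × 118 = 826, leaving at least 905 − 826 = 79.
Since 79 ≥ 13, this is achievable: one at 79 and 7 at 118.

79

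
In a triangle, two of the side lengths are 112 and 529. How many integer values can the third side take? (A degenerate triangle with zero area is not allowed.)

223

The triangle inequality gives |112 − 529| < c < 112 + 529, i.e. 417 < c < 641.
So c can be any integer from 418 to 640: 223 values.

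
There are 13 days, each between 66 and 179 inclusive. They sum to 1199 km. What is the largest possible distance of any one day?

Maximizing one value means minimizing the remaining 12.
The other 12 contribute at least 12 × 66 = 792, leaving at most 1199 − 792 = 407.
But each day is capped at 179, so the maximum is 179.
Achievable: one at 179 and the other 12 totalling 1020, which fits since 12 × 66 ≤ 1020 ≤ 12 × 179.

179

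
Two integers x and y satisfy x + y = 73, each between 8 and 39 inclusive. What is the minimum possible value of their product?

1326

Since x + y is fixed, pushing one of them to its bound minimizes the product.
At the endpoint x = 34, y = 73 − 34 = 39, so xy = 34 × 39 = 1326.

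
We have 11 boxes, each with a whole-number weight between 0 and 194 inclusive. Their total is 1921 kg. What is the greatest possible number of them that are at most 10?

1

Suppose k of them are at most 10. Those contribute at most 10 each and the rest at most 194 each.
So the total is at most 10k + 194(11 − k) = 2134 − 184k. This must still be ≥ 1921, so k ≤ 1.
k = 1 is achieved by 1 value at 10 and 10 at 194, total 1950; lower one of the 194's by 29 (still > 10) to reach 1921.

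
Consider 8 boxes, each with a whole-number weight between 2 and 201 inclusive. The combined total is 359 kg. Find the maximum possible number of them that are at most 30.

Suppose k of them are at most 30. Those contribute at most 30 each and the rest at most 201 each.
So the total is at most 30k + 201(8 − k) = 1608 − 171k. This must still be ≥ 359, so k ≤ 7.
k = 7 is achieved by 7 values at 30 and 1 at 201, total 411; lower one of the 201's by 52 (still > 30) to reach 359.

7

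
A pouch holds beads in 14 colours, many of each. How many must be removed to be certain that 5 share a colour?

In the worst case you draw 4 of each of the 14 colours: 14 × 4 = 56.
One more forces 5 of some colour, so 56 + 1 = 57.

57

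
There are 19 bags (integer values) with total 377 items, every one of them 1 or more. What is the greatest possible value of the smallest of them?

19

The average is 377/19 < 20, so some value is ≤ 19.
Achievable: 3 of them at 19 and 16 at 20 total 377.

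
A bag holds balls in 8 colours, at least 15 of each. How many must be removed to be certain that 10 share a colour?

In the worst case you draw 9 of each of the 8 colours: 8 × 9 = 72.
One more forces 10 of some colour, so 72 + 1 = 73.

73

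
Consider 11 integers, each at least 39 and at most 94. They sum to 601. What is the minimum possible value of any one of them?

To make one integer as small as possible, make the other 10 as large as possible.
The other 10 can take up 10 × 94 = 940 ≥ 601 − 39, so one integer can sit at its floor of 39.
Achievable: one at 39 and the other 10 totalling 562, which fits since 10 × 39 ≤ 562 ≤ 10 × 94.

39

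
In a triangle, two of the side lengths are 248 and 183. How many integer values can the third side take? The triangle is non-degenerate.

The triangle inequality gives |248 − 183| < c < 248 + 183, i.e. 65 < c < 431.
So c can be any integer from 66 to 430: 365 values.

365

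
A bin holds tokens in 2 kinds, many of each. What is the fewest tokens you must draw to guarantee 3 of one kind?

In the worst case you draw 2 of each of the 2 kinds: 2 × 2 = 4.
One more forces 3 of some kind, so 4 + 1 = 5.

5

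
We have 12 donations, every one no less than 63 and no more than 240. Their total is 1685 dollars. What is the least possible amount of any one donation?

63

To make one donation as small as possible, make the other 11 as large as possible.
The other 11 can take up 11 × 240 = 2640 ≥ 1685 − 63, so one donation can sit at its floor of 63.
Achievable: one at 63 and the other 11 totalling 1622, which fits since 11 × 63 ≤ 1622 ≤ 11 × 240.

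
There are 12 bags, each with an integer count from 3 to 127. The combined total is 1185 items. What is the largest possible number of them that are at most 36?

3

Suppose k of them are at most 36. Those contribute at most 36 each and the rest at most 127 each.
So the total is at most 36k + 127(12 − k) = 1524 − 91k. This must still be ≥ 1185, so k ≤ 3.
k = 3 is achieved by 3 values at 36 and 9 at 127, total 1251; lower one of the 127's by 66 (still > 36) to reach 1185.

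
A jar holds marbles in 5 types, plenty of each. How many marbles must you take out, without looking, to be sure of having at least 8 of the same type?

36

In the worst case you draw 7 of each of the 5 types: 5 × 7 = 35.
One more forces 8 of some type, so 35 + 1 = 36.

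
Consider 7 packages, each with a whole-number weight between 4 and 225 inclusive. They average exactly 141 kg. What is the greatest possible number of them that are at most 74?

3

The total is 7 × 141 = 987.
Suppose k of them are at most 74. Those contribute at most 74 each and the rest at most 225 each.
So the total is at most 74k + 225(7 − k) = 1575 − 151k. This must still be ≥ 987, so k ≤ 3.
k = 3 is achieved by 3 values at 74 and 4 at 225, total 1122; lower one of the 225's by 135 (still > 74) to reach 987.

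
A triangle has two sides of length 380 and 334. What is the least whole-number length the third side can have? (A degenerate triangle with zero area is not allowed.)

The third side must exceed |380 − 334| = 46.
The smallest integer above 46 is 47.

47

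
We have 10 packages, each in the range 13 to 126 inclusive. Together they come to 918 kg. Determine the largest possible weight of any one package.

Maximizing one value means minimizing the remaining 9.
The other 9 contribute at least 9 × 13 = 117, leaving at most 918 − 117 = 801.
But each package is capped at 126, so the maximum is 126.
Achievable: one at 126 and the other 9 totalling 792, which fits since 9 × 13 ≤ 792 ≤ 9 × 126.

126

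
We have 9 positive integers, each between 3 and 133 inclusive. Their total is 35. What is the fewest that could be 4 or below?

Let j be the number exceeding 4. Then the total is ≥ 5·j + 3·(9 − j) = 27 + 2j.
So 2j ≤ 8 and j ≤ 4; hence at least 9 − 4 = 5 are ≤ 4.
Exactly 5 works: 5 values at 3 and 4 at 5 total 35.

5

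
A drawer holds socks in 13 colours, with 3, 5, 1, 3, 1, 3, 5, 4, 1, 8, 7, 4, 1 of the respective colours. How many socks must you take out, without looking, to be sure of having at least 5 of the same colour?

38

In the worst case you take as many as possible of each colour without reaching 5: 3 + 4 + 1 + 3 + 1 + 3 + 4 + 4 + 1 + 4 + 4 + 4 + 1 = 37.
The next one must give 5 of some colour, so 37 + 1 = 38.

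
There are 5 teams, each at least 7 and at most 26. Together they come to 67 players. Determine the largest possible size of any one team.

Maximizing one value means minimizing the remaining 4.
The other 4 contribute at least 4 × 7 = 28, leaving at most 67 − 28 = 39.
But each team is capped at 26, so the maximum is 26.
Achievable: one at 26 and the other 4 totalling 41, which fits since 4 × 7 ≤ 41 ≤ 4 × 26.

26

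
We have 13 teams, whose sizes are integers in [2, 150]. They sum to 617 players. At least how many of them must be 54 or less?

2

Let j be the number exceeding 54. Then the total is ≥ 55·j + 2·(13 − j) = 26 + 53j.
So 53j ≤ 591 and j ≤ 11; hence at least 13 − 11 = 2 are ≤ 54.
Exactly 2 works: 2 values at 2 and 11 at 55 total 609; raise one of the low values by 8 (still ≤ 54) to hit 617.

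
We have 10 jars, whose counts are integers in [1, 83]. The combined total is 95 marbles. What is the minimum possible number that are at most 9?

1

Let j be the number exceeding 9. Then the total is ≥ 10·j + 1·(10 − j) = 10 + 9j.
So 9j ≤ 85 and j ≤ 9; hence at least 10 − 9 = 1 are ≤ 9.
Exactly 1 works: 1 value at 1 and 9 at 10 total 91; raise one of the low values by 4 (still ≤ 9) to hit 95.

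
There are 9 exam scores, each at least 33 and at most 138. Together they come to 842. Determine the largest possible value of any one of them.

To make one score as large as possible, make the other 8 as small as possible.
The other 8 contribute at least 8 × 33 = 264, leaving at most 842 − 264 = 578.
But each score is capped at 138, so the maximum is 138.
Achievable: one at 138 and the other 8 totalling 704, which fits since 8 × 33 ≤ 704 ≤ 8 × 138.

138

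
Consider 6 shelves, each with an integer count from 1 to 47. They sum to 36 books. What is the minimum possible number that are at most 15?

4

If only k of them are at most 15, the other 6 − k are at least 16, so the total is at least (6 − k)·16 + k·1.
This is ≤ 36, so (6 − k)·16 + 1k ≤ 36, which gives k ≥ 4.
Exactly 4 works: 4 values at 1 and 2 at 16 total 36.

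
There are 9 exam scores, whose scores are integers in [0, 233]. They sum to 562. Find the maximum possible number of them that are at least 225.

2

Suppose k of them are at least 225. Those contribute at least 225 each and the other 9 − k at least 0 each.
So the total is at least 225k + 0(9 − k) = 0 + 225k. This must be ≤ 562, giving k ≤ 2.
k = 2 is achieved by 2 values at 225 and 7 at 0, total 450; add 112 to one value (staying below 225) to reach 562.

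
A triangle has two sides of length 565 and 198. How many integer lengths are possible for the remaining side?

395

The triangle inequality gives |565 − 198| < c < 565 + 198, i.e. 367 < c < 763.
So c can be any integer from 368 to 762: 395 values.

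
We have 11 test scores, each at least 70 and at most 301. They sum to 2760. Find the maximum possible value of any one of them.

Maximizing one value means minimizing the remaining 10.
The other 10 contribute at least 10 × 70 = 700, leaving at most 2760 − 700 = 2060.
But each score is capped at 301, so the maximum is 301.
Achievable: one at 301 and the other 10 totalling 2459, which fits since 10 × 70 ≤ 2459 ≤ 10 × 301.

301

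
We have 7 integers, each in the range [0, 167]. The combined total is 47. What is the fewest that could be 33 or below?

If only k of them are at most 33, the other 7 − k are at least 34, so the total is at least (7 − k)·34 + k·0.
This is ≤ 47, so (7 − k)·34 + 0k ≤ 47, which gives k ≥ 6.
Exactly 6 works: 6 values at 0 and 1 at 34 total 34; raise one of the low values by 13 (still ≤ 33) to hit 47.

6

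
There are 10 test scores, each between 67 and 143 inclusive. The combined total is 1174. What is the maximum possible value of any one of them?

143

To make one score as large as possible, make the other 9 as small as possible.
The other 9 contribute at least 9 × 67 = 603, leaving at most 1174 − 603 = 571.
But each score is capped at 143, so the maximum is 143.
Achievable: one at 143 and the other 9 totalling 1031, which fits since 9 × 67 ≤ 1031 ≤ 9 × 143.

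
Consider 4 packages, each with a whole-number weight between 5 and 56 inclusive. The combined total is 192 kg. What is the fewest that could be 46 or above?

2

Suppose at most 4 − j of them reach 46; then j values are ≤ 45 and the rest ≤ 56.
The total is then ≤ 45·j + 56·(4 − j) = 224 − 11j. For this to be ≥ 192 we need j ≤ 2, so at least 4 − 2 = 2 must reach 46.
Exactly 2 works: 2 values at 56 and 2 at 45 total 202; lower one of the high values by 10 (still ≥ 46) to hit 192.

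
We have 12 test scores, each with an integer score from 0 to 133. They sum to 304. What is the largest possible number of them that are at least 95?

3

Suppose k of them are at least 95. Those contribute at least 95 each and the other 12 − k at least 0 each.
So the total is at least 95k + 0(12 − k) = 0 + 95k. This must be ≤ 304, giving k ≤ 3.
k = 3 is achieved by 3 values at 95 and 9 at 0, total 285; add 19 to one value (staying below 95) to reach 304.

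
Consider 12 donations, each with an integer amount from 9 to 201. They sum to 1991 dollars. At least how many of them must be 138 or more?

6

Each value short of 138 is at most 137, costing at least 201 − 137 = 64 against the maximum total of 2412.
We can afford to lose at most 2412 − 1991 = 421, so at most ⌊421/64⌋ = 6 fall short, and at least 6 are ≥ 138.
Exactly 6 works: 6 values at 201 and 6 at 137 total 2028; lower one of the high values by 37 (still ≥ 138) to hit 1991.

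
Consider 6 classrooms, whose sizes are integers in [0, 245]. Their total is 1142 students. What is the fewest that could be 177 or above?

If only k of them are at least 177, the other 6 − k are at most 176, so the total is at most k·245 + (6 − k)·176.
This must reach 1142, so k·245 + (6 − k)·176 ≥ 1142, giving k ≥ 2.
Exactly 2 works: 2 values at 245 and 4 at 176 total 1194; lower one of the high values by 52 (still ≥ 177) to hit 1142.

2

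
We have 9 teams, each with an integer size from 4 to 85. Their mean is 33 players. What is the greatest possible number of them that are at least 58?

4

The total is 9 × 33 = 297.
If k of the values are ≥ 58, the total is ≥ 58k + 4(9 − k).
Setting 58k + 4(9 − k) ≤ 297 gives 54k ≤ 261, so k ≤ 4.
k = 4 is achieved by 4 values at 58 and 5 at 4, total 252; add 45 to one value (staying below 58) to reach 297.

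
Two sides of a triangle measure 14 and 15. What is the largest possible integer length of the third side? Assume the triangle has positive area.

28

The third side must be less than 14 + 15 = 29.
The largest integer below 29 is 28.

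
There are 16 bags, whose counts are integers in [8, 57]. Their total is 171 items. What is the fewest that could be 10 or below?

2

Let j be the number exceeding 10. Then the total is ≥ 11·j + 8·(16 − j) = 128 + 3j.
So 3j ≤ 43 and j ≤ 14; hence at least 16 − 14 = 2 are ≤ 10.
Exactly 2 works: 2 values at 8 and 14 at 11 total 170; raise one of the low values by 1 (still ≤ 10) to hit 171.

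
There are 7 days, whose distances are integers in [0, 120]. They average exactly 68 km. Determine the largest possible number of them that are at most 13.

3

The total is 7 × 68 = 476.
Suppose k of them are at most 13. Those contribute at most 13 each and the rest at most 120 each.
So the total is at most 13k + 120(7 − k) = 840 − 107k. This must still be ≥ 476, so k ≤ 3.
k = 3 is achieved by 3 values at 13 and 4 at 120, total 519; lower one of the 120's by 43 (still > 13) to reach 476.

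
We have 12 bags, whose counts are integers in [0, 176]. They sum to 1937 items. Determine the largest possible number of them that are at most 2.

1

Each value at 2 or below falls at least 176 − 2 = 174 short of the ceiling 176.
The ceiling total is 12 × 176 = 2112, and we need 1937, so at most ⌊(2112 − 1937)/174⌋ = 1 can be that low.
k = 1 is achieved by 1 value at 2 and 11 at 176, total 1938; lower one of the 176's by 1 (still > 2) to reach 1937.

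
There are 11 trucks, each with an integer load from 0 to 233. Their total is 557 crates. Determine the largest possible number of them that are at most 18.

9

Each value at 18 or below falls at least 233 − 18 = 215 short of the ceiling 233.
The ceiling total is 11 × 233 = 2563, and we need 557, so at most ⌊(2563 − 557)/215⌋ = 9 can be that low.
k = 9 is achieved by 9 values at 18 and 2 at 233, total 628; lower one of the 233's by 71 (still > 18) to reach 557.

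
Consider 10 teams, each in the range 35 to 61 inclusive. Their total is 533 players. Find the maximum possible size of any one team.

Maximizing one value means minimizing the remaining 9.
The other 9 contribute at least 9 × 35 = 315, leaving at most 533 − 315 = 218.
But each team is capped at 61, so the maximum is 61.
Achievable: one at 61 and the other 9 totalling 472, which fits since 9 × 35 ≤ 472 ≤ 9 × 61.

61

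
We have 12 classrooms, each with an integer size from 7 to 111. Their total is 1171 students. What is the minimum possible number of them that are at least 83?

7

Each value short of 83 is at most 82, costing at least 111 − 82 = 29 against the maximum total of 1332.
We can afford to lose at most 1332 − 1171 = 161, so at most ⌊161/29⌋ = 5 fall short, and at least 7 are ≥ 83.
Exactly 7 works: 7 values at 111 and 5 at 82 total 1187; lower one of the high values by 16 (still ≥ 83) to hit 1171.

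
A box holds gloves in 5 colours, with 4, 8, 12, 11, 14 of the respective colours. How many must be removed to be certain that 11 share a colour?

In the worst case you take as many as possible of each colour without reaching 11: 4 + 8 + 10 + 10 + 10 = 42.
The next one must give 11 of some colour, so 42 + 1 = 43.

43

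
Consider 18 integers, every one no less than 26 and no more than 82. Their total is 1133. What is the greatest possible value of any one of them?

82

Maximizing one value means minimizing the remaining 17.
The other 17 contribute at least 17 × 26 = 442, leaving at most 1133 − 442 = 691.
But each integer is capped at 82, so the maximum is 82.
Achievable: one at 82 and the other 17 totalling 1051, which fits since 17 × 26 ≤ 1051 ≤ 17 × 82.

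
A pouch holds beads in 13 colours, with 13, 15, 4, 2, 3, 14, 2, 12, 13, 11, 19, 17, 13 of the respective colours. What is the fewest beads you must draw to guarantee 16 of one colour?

133

In the worst case you take as many as possible of each colour without reaching 16: 13 + 15 + 4 + 2 + 3 + 14 + 2 + 12 + 13 + 11 + 15 + 15 + 13 = 132.
The next one must give 16 of some colour, so 132 + 1 = 133.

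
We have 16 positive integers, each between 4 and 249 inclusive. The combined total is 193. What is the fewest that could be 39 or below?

13

If only k of them are at most 39, the other 16 − k are at least 40, so the total is at least (16 − k)·40 + k·4.
This is ≤ 193, so (16 − k)·40 + 4k ≤ 193, which gives k ≥ 13.
Exactly 13 works: 13 values at 4 and 3 at 40 total 172; raise one of the low values by 21 (still ≤ 39) to hit 193.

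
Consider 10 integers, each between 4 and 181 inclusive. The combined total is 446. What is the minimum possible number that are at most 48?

1

If only k of them are at most 48, the other 10 − k are at least 49, so the total is at least (10 − k)·49 + k·4.
This is ≤ 446, so (10 − k)·49 + 4k ≤ 446, which gives k ≥ 1.
Exactly 1 works: 1 value at 4 and 9 at 49 total 445; raise one of the low values by 1 (still ≤ 48) to hit 446.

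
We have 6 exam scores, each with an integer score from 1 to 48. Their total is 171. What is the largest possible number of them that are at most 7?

2

Each value at 7 or below falls at least 48 − 7 = 41 short of the ceiling 48.
The ceiling total is 6 × 48 = 288, and we need 171, so at most ⌊(288 − 171)/41⌋ = 2 can be that low.
k = 2 is achieved by 2 values at 7 and 4 at 48, total 206; lower one of the 48's by 35 (still > 7) to reach 171.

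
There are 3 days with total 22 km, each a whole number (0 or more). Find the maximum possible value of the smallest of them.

The average is 22/3 < 8, so some value is ≤ 7.
Taking 2 copies of 7 and 1 copy of 8 gives exactly 22, so 7 is attained.

7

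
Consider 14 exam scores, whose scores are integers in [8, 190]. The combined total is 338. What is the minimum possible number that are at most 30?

Let j be the number exceeding 30. Then the total is ≥ 31·j + 8·(14 − j) = 112 + 23j.
So 23j ≤ 226 and j ≤ 9; hence at least 14 − 9 = 5 are ≤ 30.
Exactly 5 works: 5 values at 8 and 9 at 31 total 319; raise one of the low values by 19 (still ≤ 30) to hit 338.

5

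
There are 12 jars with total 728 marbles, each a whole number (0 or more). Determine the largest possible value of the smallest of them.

The 12 values sum to 728, so their minimum is at most ⌊728/12⌋ = 60.
Equality holds with 4 values of 60 and 8 values of 61.

60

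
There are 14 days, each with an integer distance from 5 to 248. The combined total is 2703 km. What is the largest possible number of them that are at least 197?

With k values at 197 or above and the rest at least 5, the sum is at least 70 + 192k.
Since the sum is 2703, we need 192k ≤ 2633, i.e. k ≤ 13.
k = 13 is achieved by 13 values at 197 and 1 at 5, total 2566; add 137 to one value (staying below 197) to reach 2703.

13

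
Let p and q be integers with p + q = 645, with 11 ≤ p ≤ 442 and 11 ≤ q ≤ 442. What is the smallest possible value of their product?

89726

For a fixed sum, pq is smallest when p and q are as far apart as possible.
At the endpoint p = 203, q = 645 − 203 = 442, so pq = 203 × 442 = 89726.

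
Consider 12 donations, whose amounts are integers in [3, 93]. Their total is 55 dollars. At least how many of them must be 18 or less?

Each value above 18 is at least 19, contributing at least 19 − 3 = 16 above the floor 3.
The sum exceeds the floor total 36 by 19, so at most ⌊19/16⌋ = 1 exceed 18, and at least 11 are ≤ 18.
Exactly 11 works: 11 values at 3 and 1 at 19 total 52; raise one of the low values by 3 (still ≤ 18) to hit 55.

11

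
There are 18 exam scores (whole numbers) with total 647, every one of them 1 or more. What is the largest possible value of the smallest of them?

35

The average is 647/18 < 36, so some value is ≤ 35.
Achievable: 1 of them at 35 and 17 at 36 total 647.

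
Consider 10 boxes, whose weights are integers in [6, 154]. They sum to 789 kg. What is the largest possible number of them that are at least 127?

Suppose k of them are at least 127. Those contribute at least 127 each and the other 10 − k at least 6 each.
So the total is at least 127k + 6(10 − k) = 60 + 121k. This must be ≤ 789, giving k ≤ 6.
k = 6 is achieved by 6 values at 127 and 4 at 6, total 786; add 3 to one value (staying below 127) to reach 789.

6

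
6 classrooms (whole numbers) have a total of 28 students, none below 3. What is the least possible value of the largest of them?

5

If every one of the 6 were at most 4, the total would be at most 6 × 4 = 24 < 28.
Achievable: 4 of them at 5 and 2 at 4 total 28.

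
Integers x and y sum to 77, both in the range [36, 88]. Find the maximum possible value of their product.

1482

With x + y fixed, xy peaks when the two are closest together.
Taking x = 38 and y = 39 (both in [36, 88]) gives xy = 1482.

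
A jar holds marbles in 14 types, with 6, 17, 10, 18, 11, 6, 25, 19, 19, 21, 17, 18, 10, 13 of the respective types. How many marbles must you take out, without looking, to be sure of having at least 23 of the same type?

In the worst case you take as many as possible of each type without reaching 23: 6 + 17 + 10 + 18 + 11 + 6 + 22 + 19 + 19 + 21 + 17 + 18 + 10 + 13 = 207.
The next one must give 23 of some type, so 207 + 1 = 208.

208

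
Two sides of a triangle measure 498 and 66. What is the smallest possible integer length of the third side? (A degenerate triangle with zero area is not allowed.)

433

The third side must exceed |498 − 66| = 432.
The smallest integer above 432 is 433.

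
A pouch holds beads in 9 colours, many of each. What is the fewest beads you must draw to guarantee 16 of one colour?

136

In the worst case you draw 15 of each of the 9 colours: 9 × 15 = 135.
One more forces 16 of some colour, so 135 + 1 = 136.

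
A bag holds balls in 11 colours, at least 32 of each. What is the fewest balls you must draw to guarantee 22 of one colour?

232

You could draw 21 of every colour without reaching 22 of any — 231 in all.
One more forces 22 of some colour, so 231 + 1 = 232.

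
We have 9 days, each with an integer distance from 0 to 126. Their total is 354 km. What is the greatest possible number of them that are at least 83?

With k values at 83 or above and the rest at least 0, the sum is at least 0 + 83k.
Since the sum is 354, we need 83k ≤ 354, i.e. k ≤ 4.
k = 4 is achieved by 4 values at 83 and 5 at 0, total 332; add 22 to one value (staying below 83) to reach 354.

4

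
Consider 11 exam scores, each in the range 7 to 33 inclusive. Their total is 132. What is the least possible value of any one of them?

To make one score as small as possible, make the other 10 as large as possible.
The other 10 can take up 10 × 33 = 330 ≥ 132 − 7, so one score can sit at its floor of 7.
Achievable: one at 7 and the other 10 totalling 125, which fits since 10 × 7 ≤ 125 ≤ 10 × 33.

7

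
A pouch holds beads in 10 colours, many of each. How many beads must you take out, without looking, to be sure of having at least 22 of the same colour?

211

You could draw 21 of every colour without reaching 22 of any — 210 in all.
One more forces 22 of some colour, so 210 + 1 = 211.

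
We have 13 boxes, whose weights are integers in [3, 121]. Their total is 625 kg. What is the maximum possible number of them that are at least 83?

7

If k of the values are ≥ 83, the total is ≥ 83k + 3(13 − k).
Setting 83k + 3(13 − k) ≤ 625 gives 80k ≤ 586, so k ≤ 7.
k = 7 is achieved by 7 values at 83 and 6 at 3, total 599; add 26 to one value (staying below 83) to reach 625.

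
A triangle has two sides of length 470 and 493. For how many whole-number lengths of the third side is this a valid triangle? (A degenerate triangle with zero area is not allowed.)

The triangle inequality gives |470 − 493| < c < 470 + 493, i.e. 23 < c < 963.
So c can be any integer from 24 to 962: 939 values.

939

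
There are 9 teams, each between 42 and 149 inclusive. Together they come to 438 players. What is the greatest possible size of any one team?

102

To make one team as large as possible, make the other 8 as small as possible.
The other 8 contribute at least 8 × 42 = 336, leaving at most 438 − 336 = 102.
Since 102 ≤ 149, this is achievable: one at 102 and 8 at 42.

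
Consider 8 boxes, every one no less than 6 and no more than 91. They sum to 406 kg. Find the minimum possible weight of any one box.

Minimizing one value means maximizing the remaining 7.
The other 7 can take up 7 × 91 = 637 ≥ 406 − 6, so one box can sit at its floor of 6.
Achievable: one at 6 and the other 7 totalling 400, which fits since 7 × 6 ≤ 400 ≤ 7 × 91.

6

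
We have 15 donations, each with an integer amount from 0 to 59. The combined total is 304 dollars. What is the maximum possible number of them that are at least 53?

Suppose k of them are at least 53. Those contribute at least 53 each and the other 15 − k at least 0 each.
So the total is at least 53k + 0(15 − k) = 0 + 53k. This must be ≤ 304, giving k ≤ 5.
k = 5 is achieved by 5 values at 53 and 10 at 0, total 265; add 39 to one value (staying below 53) to reach 304.

5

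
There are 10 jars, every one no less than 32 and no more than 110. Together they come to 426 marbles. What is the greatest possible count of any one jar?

110

Maximizing one value means minimizing the remaining 9.
The other 9 contribute at least 9 × 32 = 288, leaving at most 426 − 288 = 138.
But each jar is capped at 110, so the maximum is 110.
Achievable: one at 110 and the other 9 totalling 316, which fits since 9 × 32 ≤ 316 ≤ 9 × 110.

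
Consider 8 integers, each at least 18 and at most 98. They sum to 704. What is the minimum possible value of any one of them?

18

Minimizing one value means maximizing the remaining 7.
The other 7 contribute at most 7 × 98 = 686, leaving at least 704 − 686 = 18.
Since 18 ≥ 18, this is achievable: one at 18 and 7 at 98.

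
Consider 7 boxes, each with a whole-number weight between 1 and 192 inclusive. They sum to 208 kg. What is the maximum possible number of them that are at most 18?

Each value at 18 or below falls at least 192 − 18 = 174 short of the ceiling 192.
The ceiling total is 7 × 192 = 1344, and we need 208, so at most ⌊(1344 − 208)/174⌋ = 6 can be that low.
k = 6 is achieved by 6 values at 18 and 1 at 192, total 300; lower one of the 192's by 92 (still > 18) to reach 208.

6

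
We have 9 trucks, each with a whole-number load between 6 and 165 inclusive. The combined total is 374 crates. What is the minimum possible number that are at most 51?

If only k of them are at most 51, the other 9 − k are at least 52, so the total is at least (9 − k)·52 + k·6.
This is ≤ 374, so (9 − k)·52 + 6k ≤ 374, which gives k ≥ 3.
Exactly 3 works: 3 values at 6 and 6 at 52 total 330; raise one of the low values by 44 (still ≤ 51) to hit 374.

3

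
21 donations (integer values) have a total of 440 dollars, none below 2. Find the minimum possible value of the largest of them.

21

Some value must be at least ⌈440/21⌉ = 21, since 21 × 20 = 420 < 440.
Achievable: 20 of them at 21 and 1 at 20 total 440.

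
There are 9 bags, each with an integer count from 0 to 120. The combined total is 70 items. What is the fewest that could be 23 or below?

7

If only k of them are at most 23, the other 9 − k are at least 24, so the total is at least (9 − k)·24 + k·0.
This is ≤ 70, so (9 − k)·24 + 0k ≤ 70, which gives k ≥ 7.
Exactly 7 works: 7 values at 0 and 2 at 24 total 48; raise one of the low values by 22 (still ≤ 23) to hit 70.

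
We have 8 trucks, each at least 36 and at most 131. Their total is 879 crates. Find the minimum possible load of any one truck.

36

To make one truck as small as possible, make the other 7 as large as possible.
The other 7 can take up 7 × 131 = 917 ≥ 879 − 36, so one truck can sit at its floor of 36.
Achievable: one at 36 and the other 7 totalling 843, which fits since 7 × 36 ≤ 843 ≤ 7 × 131.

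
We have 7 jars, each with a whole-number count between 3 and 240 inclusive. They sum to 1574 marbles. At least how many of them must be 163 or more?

If only k of them are at least 163, the other 7 − k are at most 162, so the total is at most k·240 + (7 − k)·162.
This must reach 1574, so k·240 + (7 − k)·162 ≥ 1574, giving k ≥ 6.
Exactly 6 works: 6 values at 240 and 1 at 162 total 1602; lower one of the high values by 28 (still ≥ 163) to hit 1574.

6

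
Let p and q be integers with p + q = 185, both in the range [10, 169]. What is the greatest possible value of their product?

With p + q fixed, pq peaks when the two are closest together.
Taking p = 92 and q = 93 (both in [10, 169]) gives pq = 8556.

8556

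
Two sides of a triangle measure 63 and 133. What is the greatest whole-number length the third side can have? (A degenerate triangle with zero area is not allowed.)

195

The third side must be less than 63 + 133 = 196.
The largest integer below 196 is 195.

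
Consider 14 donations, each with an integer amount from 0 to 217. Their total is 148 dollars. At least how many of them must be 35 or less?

Each value above 35 is at least 36, contributing at least 36 − 0 = 36 above the floor 0.
The sum exceeds the floor total 0 by 148, so at most ⌊148/36⌋ = 4 exceed 35, and at least 10 are ≤ 35.
Exactly 10 works: 10 values at 0 and 4 at 36 total 144; raise one of the low values by 4 (still ≤ 35) to hit 148.

10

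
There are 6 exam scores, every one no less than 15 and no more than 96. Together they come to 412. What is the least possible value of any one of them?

Minimizing one value means maximizing the remaining 5.
The other 5 can take up 5 × 96 = 480 ≥ 412 − 15, so one score can sit at its floor of 15.
Achievable: one at 15 and the other 5 totalling 397, which fits since 5 × 15 ≤ 397 ≤ 5 × 96.

15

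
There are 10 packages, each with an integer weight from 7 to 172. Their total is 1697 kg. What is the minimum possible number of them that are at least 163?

8

If only k of them are at least 163, the other 10 − k are at most 162, so the total is at most k·172 + (10 − k)·162.
This must reach 1697, so k·172 + (10 − k)·162 ≥ 1697, giving k ≥ 8.
Exactly 8 works: 8 values at 172 and 2 at 162 total 1700; lower one of the high values by 3 (still ≥ 163) to hit 1697.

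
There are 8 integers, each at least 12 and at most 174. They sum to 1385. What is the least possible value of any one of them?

Minimizing one value means maximizing the remaining 7.
The other 7 contribute at most 7 × 174 = 1218, leaving at least 1385 − 1218 = 167.
Since 167 ≥ 12, this is achievable: one at 167 and 7 at 174.

167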